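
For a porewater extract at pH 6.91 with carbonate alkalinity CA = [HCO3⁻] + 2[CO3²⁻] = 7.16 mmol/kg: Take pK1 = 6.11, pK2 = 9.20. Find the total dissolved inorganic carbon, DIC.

CA = [HCO3⁻] + 2[CO3²⁻] = (α₁ + 2α₂)·DIC
At pH 6.91: [H⁺]/K1 = 10^-0.80 = 0.15849, K2/[H⁺] = 10^-2.29 = 0.0051286
α₁ = 1/(1 + 0.15849 + 0.0051286) = 1/1.1636 = 0.8594; α₂ = α₁·K2/[H⁺] = 0.004407
α₁ + 2α₂ = 0.8682
DIC = CA / (α₁ + 2α₂) = 7.16 / 0.8682 = 8.25 mmol/kg

DIC = 8.25 mmol/kg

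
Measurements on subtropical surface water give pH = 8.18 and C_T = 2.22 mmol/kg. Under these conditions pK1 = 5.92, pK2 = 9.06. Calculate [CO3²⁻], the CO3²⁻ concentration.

α₂ = 1 / (1 + [H⁺]/K2 + [H⁺]²/(K1K2)) = 1 / (1 + 10^+0.88 + 10^-1.38)
   = 1 / (1 + 7.5858 + 0.041687) = 1/8.6275 = 0.1159
[CO3²⁻] = α₂ × DIC = 0.1159 × 2.22 = 0.257 mmol/kg

[CO3²⁻] = 0.257 mmol/kg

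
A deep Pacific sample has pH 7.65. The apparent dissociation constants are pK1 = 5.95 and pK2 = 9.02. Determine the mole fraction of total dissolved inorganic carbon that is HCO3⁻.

α₁ = 1 / (1 + [H⁺]/K1 + K2/[H⁺]) = 1 / (1 + 10^-1.70 + 10^-1.37)
   = 1 / (1 + 0.019953 + 0.042658) = 1/1.0626 = 0.9411

α₁ = 0.941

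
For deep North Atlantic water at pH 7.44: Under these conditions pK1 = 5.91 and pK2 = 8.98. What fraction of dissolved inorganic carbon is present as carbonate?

α₂ = 0.0273

α₂ = 1 / (1 + [H⁺]/K2 + [H⁺]²/(K1K2)) = 1 / (1 + 10^+1.54 + 10^+0.01)
   = 1 / (1 + 34.674 + 1.0233) = 1/36.697 = 0.02725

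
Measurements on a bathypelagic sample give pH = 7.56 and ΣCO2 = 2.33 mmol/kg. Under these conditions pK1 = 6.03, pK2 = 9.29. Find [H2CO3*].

[CO2*] = 0.0656 mmol/kg

α₀ = 1 / (1 + K1/[H⁺] + K1K2/[H⁺]²) = 1 / (1 + 10^+1.53 + 10^-0.20)
   = 1 / (1 + 33.884 + 0.63096) = 1/35.515 = 0.02816
[CO2*] = α₀ × DIC = 0.02816 × 2.33 = 0.0656 mmol/kg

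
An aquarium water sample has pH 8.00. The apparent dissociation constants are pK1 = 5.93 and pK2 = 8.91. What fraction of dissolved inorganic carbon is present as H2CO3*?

α₀ = 1 / (1 + K1/[H⁺] + K1K2/[H⁺]²) = 1 / (1 + 10^+2.07 + 10^+1.16)
   = 1 / (1 + 117.49 + 14.454) = 1/132.94 = 0.007522

α₀ = 0.00752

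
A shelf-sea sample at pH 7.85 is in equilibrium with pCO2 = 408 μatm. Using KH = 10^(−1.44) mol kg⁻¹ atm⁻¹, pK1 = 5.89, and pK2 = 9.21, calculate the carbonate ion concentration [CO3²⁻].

[CO3²⁻] = 0.0590 mmol/kg

[CO2*] = KH · pCO2 = 10^(−1.44) × 408×10^-6 = 1.481×10^-5 mol/kg
α₀ = 1/(1 + K1/[H⁺] + K1K2/[H⁺]²) = 1/(1 + 10^+1.96 + 10^+0.60) = 0.01040
DIC = [CO2*]/α₀ = 1.481×10^-5 / 0.01040 = 1.425 mmol/kg
[CO3²⁻] = α₂·DIC; α₂ = 0.04139, so [CO3²⁻] = 0.04139 × 1.425 = 0.0590 mmol/kg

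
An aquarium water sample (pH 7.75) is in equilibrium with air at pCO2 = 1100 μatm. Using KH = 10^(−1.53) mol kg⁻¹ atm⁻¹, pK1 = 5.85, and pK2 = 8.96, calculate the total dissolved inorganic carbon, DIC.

[CO2*] = KH · pCO2 = 10^(−1.53) × 1100×10^-6 = 3.246×10^-5 mol/kg
α₀ = 1/(1 + K1/[H⁺] + K1K2/[H⁺]²) = 1/(1 + 10^+1.90 + 10^+0.69) = 0.01172
DIC = [CO2*]/α₀ = 3.246×10^-5 / 0.01172 = 2.77 mmol/kg

DIC = 2.77 mmol/kg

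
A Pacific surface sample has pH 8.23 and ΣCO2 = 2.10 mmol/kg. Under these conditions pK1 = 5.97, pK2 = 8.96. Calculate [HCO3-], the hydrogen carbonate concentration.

α₁ = 1 / (1 + [H⁺]/K1 + K2/[H⁺]) = 1 / (1 + 10^-2.26 + 10^-0.73)
   = 1 / (1 + 0.0054954 + 0.18621) = 1/1.1917 = 0.8391
[HCO3⁻] = α₁ × DIC = 0.8391 × 2.10 = 1.76 mmol/kg

[HCO3⁻] = 1.76 mmol/kg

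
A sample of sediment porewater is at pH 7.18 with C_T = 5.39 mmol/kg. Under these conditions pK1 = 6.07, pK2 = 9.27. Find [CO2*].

α₀ = 1 / (1 + K1/[H⁺] + K1K2/[H⁺]²) = 1 / (1 + 10^+1.11 + 10^-0.98)
   = 1 / (1 + 12.882 + 0.10471) = 1/13.987 = 0.07149
[CO2*] = α₀ × DIC = 0.07149 × 5.39 = 0.385 mmol/kg

[CO2*] = 0.385 mmol/kg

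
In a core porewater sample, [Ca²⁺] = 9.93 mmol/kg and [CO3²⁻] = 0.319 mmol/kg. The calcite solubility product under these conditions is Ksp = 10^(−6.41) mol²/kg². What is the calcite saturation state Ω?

Ω = 8.14

Ksp = 10^(−6.41) = 3.890×10^-7
Ω = [Ca²⁺][CO3²⁻]/Ksp = (9.93×10^-3)(0.319×10^-3) / 3.890×10^-7 = 8.14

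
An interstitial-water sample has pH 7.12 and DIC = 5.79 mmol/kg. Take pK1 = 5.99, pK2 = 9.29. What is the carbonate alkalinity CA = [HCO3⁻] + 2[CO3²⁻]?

CA = 5.43 mmol/kg

CA = [HCO3⁻] + 2[CO3²⁻] = (α₁ + 2α₂)·DIC
At pH 7.12: [H⁺]/K1 = 10^-1.13 = 0.074131, K2/[H⁺] = 10^-2.17 = 0.0067608
α₁ = 1/(1 + 0.074131 + 0.0067608) = 1/1.0809 = 0.9252; α₂ = α₁·K2/[H⁺] = 0.006255
α₁ + 2α₂ = 0.9377
CA = 0.9377 × 5.79 = 5.43 mmol/kg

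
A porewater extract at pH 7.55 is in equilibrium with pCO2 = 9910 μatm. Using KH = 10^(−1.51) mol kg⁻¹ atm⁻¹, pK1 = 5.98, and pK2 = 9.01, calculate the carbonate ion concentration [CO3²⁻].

[CO2*] = KH · pCO2 = 10^(−1.51) × 9910×10^-6 = 3.062×10^-4 mol/kg
α₀ = 1/(1 + K1/[H⁺] + K1K2/[H⁺]²) = 1/(1 + 10^+1.57 + 10^+0.11) = 0.02535
DIC = [CO2*]/α₀ = 3.062×10^-4 / 0.02535 = 12.08 mmol/kg
[CO3²⁻] = α₂·DIC; α₂ = 0.03266, so [CO3²⁻] = 0.03266 × 12.08 = 0.395 mmol/kg

[CO3²⁻] = 0.395 mmol/kg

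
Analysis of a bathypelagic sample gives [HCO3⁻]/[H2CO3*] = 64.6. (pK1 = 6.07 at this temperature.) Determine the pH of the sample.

pH = 7.88

From K1 = [H⁺][HCO3⁻]/[H2CO3*]:  pH = pK1 + log₁₀([HCO3⁻]/[H2CO3*])
log₁₀(64.6) = +1.810
pH = 6.07 + (+1.810) = 7.88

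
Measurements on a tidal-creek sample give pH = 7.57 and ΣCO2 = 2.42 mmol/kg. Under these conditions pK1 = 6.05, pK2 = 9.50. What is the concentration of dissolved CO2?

[CO2*] = 0.0701 mmol/kg

α₀ = 1 / (1 + K1/[H⁺] + K1K2/[H⁺]²) = 1 / (1 + 10^+1.52 + 10^-0.41)
   = 1 / (1 + 33.113 + 0.38905) = 1/34.502 = 0.02898
[CO2*] = α₀ × DIC = 0.02898 × 2.42 = 0.0701 mmol/kg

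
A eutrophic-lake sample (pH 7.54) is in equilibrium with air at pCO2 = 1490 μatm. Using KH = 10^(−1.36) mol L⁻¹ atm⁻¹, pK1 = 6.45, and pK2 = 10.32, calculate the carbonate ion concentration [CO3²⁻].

[CO3²⁻] = 1.33 μmol/L

[CO2*] = KH · pCO2 = 10^(−1.36) × 1490×10^-6 = 6.504×10^-5 mol/L
α₀ = 1/(1 + K1/[H⁺] + K1K2/[H⁺]²) = 1/(1 + 10^+1.09 + 10^-1.69) = 0.07506
DIC = [CO2*]/α₀ = 6.504×10^-5 / 0.07506 = 0.8665 mmol/L
[CO3²⁻] = α₂·DIC; α₂ = 0.001532, so [CO3²⁻] = 0.001532 × 0.8665 = 0.00133 mmol/L = 1.33 μmol/L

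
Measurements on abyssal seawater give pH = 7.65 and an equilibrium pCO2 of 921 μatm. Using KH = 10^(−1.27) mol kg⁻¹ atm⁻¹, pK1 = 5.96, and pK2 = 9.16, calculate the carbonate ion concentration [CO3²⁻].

[CO3²⁻] = 0.0749 mmol/kg

[CO2*] = KH · pCO2 = 10^(−1.27) × 921×10^-6 = 4.946×10^-5 mol/kg
α₀ = 1/(1 + K1/[H⁺] + K1K2/[H⁺]²) = 1/(1 + 10^+1.69 + 10^+0.18) = 0.01942
DIC = [CO2*]/α₀ = 4.946×10^-5 / 0.01942 = 2.547 mmol/kg
[CO3²⁻] = α₂·DIC; α₂ = 0.02939, so [CO3²⁻] = 0.02939 × 2.547 = 0.0749 mmol/kg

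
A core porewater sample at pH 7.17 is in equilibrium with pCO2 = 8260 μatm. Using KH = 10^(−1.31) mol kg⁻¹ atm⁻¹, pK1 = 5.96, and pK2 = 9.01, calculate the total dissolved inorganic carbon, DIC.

[CO2*] = KH · pCO2 = 10^(−1.31) × 8260×10^-6 = 4.046×10^-4 mol/kg
α₀ = 1/(1 + K1/[H⁺] + K1K2/[H⁺]²) = 1/(1 + 10^+1.21 + 10^-0.63) = 0.05730
DIC = [CO2*]/α₀ = 4.046×10^-4 / 0.05730 = 7.06 mmol/kg

DIC = 7.06 mmol/kg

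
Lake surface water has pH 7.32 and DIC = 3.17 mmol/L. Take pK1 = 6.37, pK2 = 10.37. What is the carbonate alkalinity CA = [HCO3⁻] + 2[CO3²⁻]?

CA = [HCO3⁻] + 2[CO3²⁻] = (α₁ + 2α₂)·DIC
At pH 7.32: [H⁺]/K1 = 10^-0.95 = 0.11220, K2/[H⁺] = 10^-3.05 = 0.00089125
α₁ = 1/(1 + 0.11220 + 0.00089125) = 1/1.1131 = 0.8984; α₂ = α₁·K2/[H⁺] = 0.0008007
α₁ + 2α₂ = 0.9000
CA = 0.9000 × 3.17 = 2.85 mmol/L

CA = 2.85 mmol/L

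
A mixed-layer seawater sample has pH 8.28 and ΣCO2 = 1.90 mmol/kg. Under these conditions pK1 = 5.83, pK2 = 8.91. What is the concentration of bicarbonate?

[HCO3⁻] = 1.53 mmol/kg

α₁ = 1 / (1 + [H⁺]/K1 + K2/[H⁺]) = 1 / (1 + 10^-2.45 + 10^-0.63)
   = 1 / (1 + 0.0035481 + 0.23442) = 1/1.2380 = 0.8078
[HCO3⁻] = α₁ × DIC = 0.8078 × 1.90 = 1.53 mmol/kg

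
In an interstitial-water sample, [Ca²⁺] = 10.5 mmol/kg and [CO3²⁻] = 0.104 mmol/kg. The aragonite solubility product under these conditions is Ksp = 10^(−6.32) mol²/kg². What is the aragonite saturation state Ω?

Ksp = 10^(−6.32) = 4.786×10^-7
Ω = [Ca²⁺][CO3²⁻]/Ksp = (10.5×10^-3)(0.104×10^-3) / 4.786×10^-7 = 2.28

Ω = 2.28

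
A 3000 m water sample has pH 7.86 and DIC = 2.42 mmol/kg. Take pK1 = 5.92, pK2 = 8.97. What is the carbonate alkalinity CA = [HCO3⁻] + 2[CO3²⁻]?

CA = [HCO3⁻] + 2[CO3²⁻] = (α₁ + 2α₂)·DIC
At pH 7.86: [H⁺]/K1 = 10^-1.94 = 0.011482, K2/[H⁺] = 10^-1.11 = 0.077625
α₁ = 1/(1 + 0.011482 + 0.077625) = 1/1.0891 = 0.9182; α₂ = α₁·K2/[H⁺] = 0.07127
α₁ + 2α₂ = 1.0607
CA = 1.0607 × 2.42 = 2.57 mmol/kg

CA = 2.57 mmol/kg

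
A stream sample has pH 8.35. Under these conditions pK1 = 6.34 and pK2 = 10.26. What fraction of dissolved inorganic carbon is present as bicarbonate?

α₁ = 0.978

α₁ = 1 / (1 + [H⁺]/K1 + K2/[H⁺]) = 1 / (1 + 10^-2.01 + 10^-1.91)
   = 1 / (1 + 0.0097724 + 0.012303) = 1/1.0221 = 0.9784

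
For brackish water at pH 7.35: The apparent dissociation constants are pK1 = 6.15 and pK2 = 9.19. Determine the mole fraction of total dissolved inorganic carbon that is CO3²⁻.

α₂ = 1 / (1 + [H⁺]/K2 + [H⁺]²/(K1K2)) = 1 / (1 + 10^+1.84 + 10^+0.64)
   = 1 / (1 + 69.183 + 4.3652) = 1/74.548 = 0.01341

α₂ = 0.0134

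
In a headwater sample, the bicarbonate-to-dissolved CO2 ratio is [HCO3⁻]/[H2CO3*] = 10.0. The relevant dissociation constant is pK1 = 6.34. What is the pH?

pH = 7.34

From K1 = [H⁺][HCO3⁻]/[H2CO3*]:  pH = pK1 + log₁₀([HCO3⁻]/[H2CO3*])
log₁₀(10.0) = +1.000
pH = 6.34 + (+1.000) = 7.34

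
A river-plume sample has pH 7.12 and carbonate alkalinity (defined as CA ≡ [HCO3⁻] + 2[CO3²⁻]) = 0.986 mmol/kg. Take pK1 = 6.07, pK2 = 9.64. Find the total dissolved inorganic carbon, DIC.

CA = [HCO3⁻] + 2[CO3²⁻] = (α₁ + 2α₂)·DIC
At pH 7.12: [H⁺]/K1 = 10^-1.05 = 0.089125, K2/[H⁺] = 10^-2.52 = 0.0030200
α₁ = 1/(1 + 0.089125 + 0.0030200) = 1/1.0921 = 0.9156; α₂ = α₁·K2/[H⁺] = 0.002765
α₁ + 2α₂ = 0.9212
DIC = CA / (α₁ + 2α₂) = 0.986 / 0.9212 = 1.07 mmol/kg

DIC = 1.07 mmol/kg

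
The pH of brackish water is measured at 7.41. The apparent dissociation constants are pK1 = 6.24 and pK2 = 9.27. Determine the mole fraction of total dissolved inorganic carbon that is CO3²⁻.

α₂ = 1 / (1 + [H⁺]/K2 + [H⁺]²/(K1K2)) = 1 / (1 + 10^+1.86 + 10^+0.69)
   = 1 / (1 + 72.444 + 4.8978) = 1/78.341 = 0.01276

α₂ = 0.0128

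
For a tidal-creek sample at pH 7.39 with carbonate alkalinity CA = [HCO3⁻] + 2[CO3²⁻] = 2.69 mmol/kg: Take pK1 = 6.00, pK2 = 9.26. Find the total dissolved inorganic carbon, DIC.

CA = [HCO3⁻] + 2[CO3²⁻] = (α₁ + 2α₂)·DIC
At pH 7.39: [H⁺]/K1 = 10^-1.39 = 0.040738, K2/[H⁺] = 10^-1.87 = 0.013490
α₁ = 1/(1 + 0.040738 + 0.013490) = 1/1.0542 = 0.9486; α₂ = α₁·K2/[H⁺] = 0.01280
α₁ + 2α₂ = 0.9742
DIC = CA / (α₁ + 2α₂) = 2.69 / 0.9742 = 2.76 mmol/kg

DIC = 2.76 mmol/kg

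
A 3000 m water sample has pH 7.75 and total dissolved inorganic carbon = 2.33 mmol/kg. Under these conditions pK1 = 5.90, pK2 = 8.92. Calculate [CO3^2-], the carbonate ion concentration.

[CO3²⁻] = 0.146 mmol/kg

α₂ = 1 / (1 + [H⁺]/K2 + [H⁺]²/(K1K2)) = 1 / (1 + 10^+1.17 + 10^-0.68)
   = 1 / (1 + 14.791 + 0.20893) = 1/16.000 = 0.06250
[CO3²⁻] = α₂ × DIC = 0.06250 × 2.33 = 0.146 mmol/kg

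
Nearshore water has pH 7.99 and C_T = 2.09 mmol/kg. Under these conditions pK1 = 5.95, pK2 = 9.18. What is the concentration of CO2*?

[CO2*] = 17.8 μmol/kg

α₀ = 1 / (1 + K1/[H⁺] + K1K2/[H⁺]²) = 1 / (1 + 10^+2.04 + 10^+0.85)
   = 1 / (1 + 109.65 + 7.0795) = 1/117.73 = 0.008494
[CO2*] = α₀ × DIC = 0.008494 × 2.09 = 0.0178 mmol/kg = 17.8 μmol/kg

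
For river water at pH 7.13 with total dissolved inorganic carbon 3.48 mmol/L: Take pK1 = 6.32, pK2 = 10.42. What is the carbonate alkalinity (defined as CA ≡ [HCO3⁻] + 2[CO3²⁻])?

CA = 3.02 mmol/L

CA = [HCO3⁻] + 2[CO3²⁻] = (α₁ + 2α₂)·DIC
At pH 7.13: [H⁺]/K1 = 10^-0.81 = 0.15488, K2/[H⁺] = 10^-3.29 = 0.00051286
α₁ = 1/(1 + 0.15488 + 0.00051286) = 1/1.1554 = 0.8655; α₂ = α₁·K2/[H⁺] = 0.0004439
α₁ + 2α₂ = 0.8664
CA = 0.8664 × 3.48 = 3.02 mmol/L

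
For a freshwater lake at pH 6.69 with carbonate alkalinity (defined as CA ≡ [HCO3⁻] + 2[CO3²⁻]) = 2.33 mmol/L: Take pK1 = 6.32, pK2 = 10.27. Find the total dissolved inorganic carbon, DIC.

DIC = 3.32 mmol/L

CA = [HCO3⁻] + 2[CO3²⁻] = (α₁ + 2α₂)·DIC
At pH 6.69: [H⁺]/K1 = 10^-0.37 = 0.42658, K2/[H⁺] = 10^-3.58 = 0.00026303
α₁ = 1/(1 + 0.42658 + 0.00026303) = 1/1.4268 = 0.7008; α₂ = α₁·K2/[H⁺] = 0.0001843
α₁ + 2α₂ = 0.7012
DIC = CA / (α₁ + 2α₂) = 2.33 / 0.7012 = 3.32 mmol/L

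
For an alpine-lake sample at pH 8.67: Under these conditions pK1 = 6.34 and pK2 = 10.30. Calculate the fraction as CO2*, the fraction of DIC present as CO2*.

α₀ = 0.00455

α₀ = 1 / (1 + K1/[H⁺] + K1K2/[H⁺]²) = 1 / (1 + 10^+2.33 + 10^+0.70)
   = 1 / (1 + 213.80 + 5.0119) = 1/219.81 = 0.004549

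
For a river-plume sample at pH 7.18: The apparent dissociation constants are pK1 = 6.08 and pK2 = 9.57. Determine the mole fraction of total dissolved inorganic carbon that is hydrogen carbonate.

α₁ = 1 / (1 + [H⁺]/K1 + K2/[H⁺]) = 1 / (1 + 10^-1.10 + 10^-2.39)
   = 1 / (1 + 0.079433 + 0.0040738) = 1/1.0835 = 0.9229

α₁ = 0.923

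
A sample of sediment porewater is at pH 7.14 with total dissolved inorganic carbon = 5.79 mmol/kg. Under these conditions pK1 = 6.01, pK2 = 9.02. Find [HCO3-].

α₁ = 1 / (1 + [H⁺]/K1 + K2/[H⁺]) = 1 / (1 + 10^-1.13 + 10^-1.88)
   = 1 / (1 + 0.074131 + 0.013183) = 1/1.0873 = 0.9197
[HCO3⁻] = α₁ × DIC = 0.9197 × 5.79 = 5.33 mmol/kg

[HCO3⁻] = 5.33 mmol/kg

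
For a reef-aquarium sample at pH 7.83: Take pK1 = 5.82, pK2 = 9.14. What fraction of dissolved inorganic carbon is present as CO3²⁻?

α₂ = 0.0463

α₂ = 1 / (1 + [H⁺]/K2 + [H⁺]²/(K1K2)) = 1 / (1 + 10^+1.31 + 10^-0.70)
   = 1 / (1 + 20.417 + 0.19953) = 1/21.617 = 0.04626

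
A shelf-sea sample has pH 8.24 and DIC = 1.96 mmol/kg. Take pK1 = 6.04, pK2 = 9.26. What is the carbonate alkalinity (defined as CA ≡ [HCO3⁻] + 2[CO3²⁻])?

CA = [HCO3⁻] + 2[CO3²⁻] = (α₁ + 2α₂)·DIC
At pH 8.24: [H⁺]/K1 = 10^-2.20 = 0.0063096, K2/[H⁺] = 10^-1.02 = 0.095499
α₁ = 1/(1 + 0.0063096 + 0.095499) = 1/1.1018 = 0.9076; α₂ = α₁·K2/[H⁺] = 0.08667
α₁ + 2α₂ = 1.0809
CA = 1.0809 × 1.96 = 2.12 mmol/kg

CA = 2.12 mmol/kg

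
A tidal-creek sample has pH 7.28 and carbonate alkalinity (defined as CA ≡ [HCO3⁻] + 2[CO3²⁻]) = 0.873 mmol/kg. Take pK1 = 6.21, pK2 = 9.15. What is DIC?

CA = [HCO3⁻] + 2[CO3²⁻] = (α₁ + 2α₂)·DIC
At pH 7.28: [H⁺]/K1 = 10^-1.07 = 0.085114, K2/[H⁺] = 10^-1.87 = 0.013490
α₁ = 1/(1 + 0.085114 + 0.013490) = 1/1.0986 = 0.9102; α₂ = α₁·K2/[H⁺] = 0.01228
α₁ + 2α₂ = 0.9348
DIC = CA / (α₁ + 2α₂) = 0.873 / 0.9348 = 0.934 mmol/kg

DIC = 0.934 mmol/kg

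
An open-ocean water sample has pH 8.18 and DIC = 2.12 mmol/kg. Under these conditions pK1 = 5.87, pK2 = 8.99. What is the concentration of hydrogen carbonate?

[HCO3⁻] = 1.83 mmol/kg

α₁ = 1 / (1 + [H⁺]/K1 + K2/[H⁺]) = 1 / (1 + 10^-2.31 + 10^-0.81)
   = 1 / (1 + 0.0048978 + 0.15488) = 1/1.1598 = 0.8622
[HCO3⁻] = α₁ × DIC = 0.8622 × 2.12 = 1.83 mmol/kg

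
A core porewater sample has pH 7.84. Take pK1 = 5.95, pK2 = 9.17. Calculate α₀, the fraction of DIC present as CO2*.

α₀ = 0.0122

α₀ = 1 / (1 + K1/[H⁺] + K1K2/[H⁺]²) = 1 / (1 + 10^+1.89 + 10^+0.56)
   = 1 / (1 + 77.625 + 3.6308) = 1/82.255 = 0.01216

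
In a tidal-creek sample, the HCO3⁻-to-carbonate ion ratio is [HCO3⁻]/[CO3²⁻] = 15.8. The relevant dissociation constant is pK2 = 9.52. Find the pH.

pH = 8.32

From K2 = [H⁺][CO3²⁻]/[HCO3⁻]:  pH = pK2 − log₁₀([HCO3⁻]/[CO3²⁻])
log₁₀(15.8) = +1.199
pH = 9.52 − (+1.199) = 8.32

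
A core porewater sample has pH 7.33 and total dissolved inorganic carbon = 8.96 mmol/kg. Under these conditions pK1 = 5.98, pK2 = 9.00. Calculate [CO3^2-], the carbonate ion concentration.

[CO3²⁻] = 0.180 mmol/kg

α₂ = 1 / (1 + [H⁺]/K2 + [H⁺]²/(K1K2)) = 1 / (1 + 10^+1.67 + 10^+0.32)
   = 1 / (1 + 46.774 + 2.0893) = 1/49.863 = 0.02006
[CO3²⁻] = α₂ × DIC = 0.02006 × 8.96 = 0.180 mmol/kg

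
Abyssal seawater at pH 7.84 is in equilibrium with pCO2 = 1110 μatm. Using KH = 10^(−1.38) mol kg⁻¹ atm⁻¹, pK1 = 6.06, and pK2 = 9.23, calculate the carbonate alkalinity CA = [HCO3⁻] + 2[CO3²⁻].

[CO2*] = KH · pCO2 = 10^(−1.38) × 1110×10^-6 = 4.627×10^-5 mol/kg
α₀ = 1/(1 + K1/[H⁺] + K1K2/[H⁺]²) = 1/(1 + 10^+1.78 + 10^+0.39) = 0.01570
DIC = [CO2*]/α₀ = 4.627×10^-5 / 0.01570 = 2.948 mmol/kg
CA = (α₁ + 2α₂)·DIC = (0.9458 + 2×0.03853) × 2.948 = 3.02 mmol/kg

CA = 3.02 mmol/kg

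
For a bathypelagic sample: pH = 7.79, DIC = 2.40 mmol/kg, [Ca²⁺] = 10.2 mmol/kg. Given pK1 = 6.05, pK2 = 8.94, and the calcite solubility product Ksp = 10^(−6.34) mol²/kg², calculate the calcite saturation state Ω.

α₂ = 1 / (1 + [H⁺]/K2 + [H⁺]²/(K1K2)) = 1 / (1 + 10^+1.15 + 10^-0.59)
   = 1 / (1 + 14.125 + 0.25704) = 1/15.382 = 0.06501
[CO3²⁻] = α₂ × DIC = 0.06501 × 2.40 = 0.1560 mmol/kg
Ksp = 10^(−6.34) = 4.571×10^-7
Ω = [Ca²⁺][CO3²⁻]/Ksp = (10.2×10^-3)(1.560×10^-4) / 4.571×10^-7 = 3.48

Ω = 3.48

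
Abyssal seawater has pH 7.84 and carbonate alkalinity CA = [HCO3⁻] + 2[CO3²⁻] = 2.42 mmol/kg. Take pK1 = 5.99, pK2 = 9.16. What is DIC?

DIC = 2.35 mmol/kg

CA = [HCO3⁻] + 2[CO3²⁻] = (α₁ + 2α₂)·DIC
At pH 7.84: [H⁺]/K1 = 10^-1.85 = 0.014125, K2/[H⁺] = 10^-1.32 = 0.047863
α₁ = 1/(1 + 0.014125 + 0.047863) = 1/1.0620 = 0.9416; α₂ = α₁·K2/[H⁺] = 0.04507
α₁ + 2α₂ = 1.0318
DIC = CA / (α₁ + 2α₂) = 2.42 / 1.0318 = 2.35 mmol/kg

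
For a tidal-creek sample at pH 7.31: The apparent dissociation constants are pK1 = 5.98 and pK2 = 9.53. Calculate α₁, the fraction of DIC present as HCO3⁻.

α₁ = 0.950

α₁ = 1 / (1 + [H⁺]/K1 + K2/[H⁺]) = 1 / (1 + 10^-1.33 + 10^-2.22)
   = 1 / (1 + 0.046774 + 0.0060256) = 1/1.0528 = 0.9498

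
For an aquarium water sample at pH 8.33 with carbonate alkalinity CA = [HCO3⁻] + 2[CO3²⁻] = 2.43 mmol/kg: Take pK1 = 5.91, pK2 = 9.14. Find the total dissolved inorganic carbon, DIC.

DIC = 2.15 mmol/kg

CA = [HCO3⁻] + 2[CO3²⁻] = (α₁ + 2α₂)·DIC
At pH 8.33: [H⁺]/K1 = 10^-2.42 = 0.0038019, K2/[H⁺] = 10^-0.81 = 0.15488
α₁ = 1/(1 + 0.0038019 + 0.15488) = 1/1.1587 = 0.8630; α₂ = α₁·K2/[H⁺] = 0.1337
α₁ + 2α₂ = 1.1304
DIC = CA / (α₁ + 2α₂) = 2.43 / 1.1304 = 2.15 mmol/kg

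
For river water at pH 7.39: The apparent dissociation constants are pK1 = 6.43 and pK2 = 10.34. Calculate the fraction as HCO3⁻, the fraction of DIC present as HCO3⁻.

α₁ = 0.900

α₁ = 1 / (1 + [H⁺]/K1 + K2/[H⁺]) = 1 / (1 + 10^-0.96 + 10^-2.95)
   = 1 / (1 + 0.10965 + 0.0011220) = 1/1.1108 = 0.9003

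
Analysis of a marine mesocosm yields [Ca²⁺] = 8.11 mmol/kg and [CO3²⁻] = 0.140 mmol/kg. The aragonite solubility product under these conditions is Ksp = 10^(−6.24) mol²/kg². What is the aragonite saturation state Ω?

Ksp = 10^(−6.24) = 5.754×10^-7
Ω = [Ca²⁺][CO3²⁻]/Ksp = (8.11×10^-3)(0.140×10^-3) / 5.754×10^-7 = 1.97

Ω = 1.97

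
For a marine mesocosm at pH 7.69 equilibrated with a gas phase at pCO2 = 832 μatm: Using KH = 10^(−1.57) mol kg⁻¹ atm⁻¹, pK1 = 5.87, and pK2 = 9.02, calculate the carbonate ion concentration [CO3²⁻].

[CO3²⁻] = 0.0692 mmol/kg

[CO2*] = KH · pCO2 = 10^(−1.57) × 832×10^-6 = 2.239×10^-5 mol/kg
α₀ = 1/(1 + K1/[H⁺] + K1K2/[H⁺]²) = 1/(1 + 10^+1.82 + 10^+0.49) = 0.01425
DIC = [CO2*]/α₀ = 2.239×10^-5 / 0.01425 = 1.571 mmol/kg
[CO3²⁻] = α₂·DIC; α₂ = 0.04405, so [CO3²⁻] = 0.04405 × 1.571 = 0.0692 mmol/kg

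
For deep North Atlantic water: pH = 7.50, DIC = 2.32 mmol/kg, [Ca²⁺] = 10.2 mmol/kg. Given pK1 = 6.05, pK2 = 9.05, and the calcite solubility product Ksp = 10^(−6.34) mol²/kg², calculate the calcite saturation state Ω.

Ω = 1.37

α₂ = 1 / (1 + [H⁺]/K2 + [H⁺]²/(K1K2)) = 1 / (1 + 10^+1.55 + 10^+0.10)
   = 1 / (1 + 35.481 + 1.2589) = 1/37.740 = 0.02650
[CO3²⁻] = α₂ × DIC = 0.02650 × 2.32 = 0.06147 mmol/kg
Ksp = 10^(−6.34) = 4.571×10^-7
Ω = [Ca²⁺][CO3²⁻]/Ksp = (10.2×10^-3)(6.147×10^-5) / 4.571×10^-7 = 1.37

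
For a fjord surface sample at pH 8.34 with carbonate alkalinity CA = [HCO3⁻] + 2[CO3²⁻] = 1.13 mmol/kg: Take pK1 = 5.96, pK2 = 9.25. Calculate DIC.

DIC = 1.02 mmol/kg

CA = [HCO3⁻] + 2[CO3²⁻] = (α₁ + 2α₂)·DIC
At pH 8.34: [H⁺]/K1 = 10^-2.38 = 0.0041687, K2/[H⁺] = 10^-0.91 = 0.12303
α₁ = 1/(1 + 0.0041687 + 0.12303) = 1/1.1272 = 0.8872; α₂ = α₁·K2/[H⁺] = 0.1091
α₁ + 2α₂ = 1.1054
DIC = CA / (α₁ + 2α₂) = 1.13 / 1.1054 = 1.02 mmol/kg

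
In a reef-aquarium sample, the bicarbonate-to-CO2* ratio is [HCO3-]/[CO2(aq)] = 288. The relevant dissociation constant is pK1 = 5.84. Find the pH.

From K1 = [H⁺][HCO3-]/[CO2(aq)]:  pH = pK1 + log₁₀([HCO3-]/[CO2(aq)])
log₁₀(288) = +2.459
pH = 5.84 + (+2.459) = 8.30

pH = 8.30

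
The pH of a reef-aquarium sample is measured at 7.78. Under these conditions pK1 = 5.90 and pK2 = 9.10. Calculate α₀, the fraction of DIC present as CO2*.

α₀ = 1 / (1 + K1/[H⁺] + K1K2/[H⁺]²) = 1 / (1 + 10^+1.88 + 10^+0.56)
   = 1 / (1 + 75.858 + 3.6308) = 1/80.489 = 0.01242

α₀ = 0.0124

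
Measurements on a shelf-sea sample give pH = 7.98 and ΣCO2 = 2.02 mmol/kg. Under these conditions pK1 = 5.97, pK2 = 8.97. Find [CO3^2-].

[CO3²⁻] = 0.186 mmol/kg

α₂ = 1 / (1 + [H⁺]/K2 + [H⁺]²/(K1K2)) = 1 / (1 + 10^+0.99 + 10^-1.02)
   = 1 / (1 + 9.7724 + 0.095499) = 1/10.868 = 0.09201
[CO3²⁻] = α₂ × DIC = 0.09201 × 2.02 = 0.186 mmol/kg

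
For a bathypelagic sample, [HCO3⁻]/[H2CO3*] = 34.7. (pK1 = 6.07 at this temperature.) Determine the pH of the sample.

From K1 = [H⁺][HCO3⁻]/[H2CO3*]:  pH = pK1 + log₁₀([HCO3⁻]/[H2CO3*])
log₁₀(34.7) = +1.540
pH = 6.07 + (+1.540) = 7.61

pH = 7.61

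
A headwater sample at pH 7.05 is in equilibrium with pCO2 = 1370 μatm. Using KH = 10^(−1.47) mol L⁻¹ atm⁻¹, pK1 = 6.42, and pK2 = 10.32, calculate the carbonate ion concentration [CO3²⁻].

[CO2*] = KH · pCO2 = 10^(−1.47) × 1370×10^-6 = 4.642×10^-5 mol/L
α₀ = 1/(1 + K1/[H⁺] + K1K2/[H⁺]²) = 1/(1 + 10^+0.63 + 10^-2.64) = 0.1898
DIC = [CO2*]/α₀ = 4.642×10^-5 / 0.1898 = 0.2446 mmol/L
[CO3²⁻] = α₂·DIC; α₂ = 0.0004349, so [CO3²⁻] = 0.0004349 × 0.2446 = 0.000106 mmol/L = 0.106 μmol/L

[CO3²⁻] = 0.106 μmol/L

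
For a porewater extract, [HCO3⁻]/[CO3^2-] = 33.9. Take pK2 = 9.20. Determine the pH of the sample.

From K2 = [H⁺][CO3^2-]/[HCO3⁻]:  pH = pK2 − log₁₀([HCO3⁻]/[CO3^2-])
log₁₀(33.9) = +1.530
pH = 9.20 − (+1.530) = 7.67

pH = 7.67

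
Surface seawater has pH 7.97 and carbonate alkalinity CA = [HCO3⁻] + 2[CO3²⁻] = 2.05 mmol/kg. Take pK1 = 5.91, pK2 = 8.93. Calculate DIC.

CA = [HCO3⁻] + 2[CO3²⁻] = (α₁ + 2α₂)·DIC
At pH 7.97: [H⁺]/K1 = 10^-2.06 = 0.0087096, K2/[H⁺] = 10^-0.96 = 0.10965
α₁ = 1/(1 + 0.0087096 + 0.10965) = 1/1.1184 = 0.8942; α₂ = α₁·K2/[H⁺] = 0.09804
α₁ + 2α₂ = 1.0903
DIC = CA / (α₁ + 2α₂) = 2.05 / 1.0903 = 1.88 mmol/kg

DIC = 1.88 mmol/kg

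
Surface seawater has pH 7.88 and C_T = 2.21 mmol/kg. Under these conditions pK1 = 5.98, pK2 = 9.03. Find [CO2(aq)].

α₀ = 1 / (1 + K1/[H⁺] + K1K2/[H⁺]²) = 1 / (1 + 10^+1.90 + 10^+0.75)
   = 1 / (1 + 79.433 + 5.6234) = 1/86.056 = 0.01162
[CO2*] = α₀ × DIC = 0.01162 × 2.21 = 0.0257 mmol/kg

[CO2*] = 0.0257 mmol/kg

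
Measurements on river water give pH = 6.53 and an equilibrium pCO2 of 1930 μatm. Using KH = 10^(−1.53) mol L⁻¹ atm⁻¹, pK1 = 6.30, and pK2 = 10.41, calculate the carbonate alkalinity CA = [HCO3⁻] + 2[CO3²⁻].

CA = 0.0968 mmol/L

[CO2*] = KH · pCO2 = 10^(−1.53) × 1930×10^-6 = 5.696×10^-5 mol/L
α₀ = 1/(1 + K1/[H⁺] + K1K2/[H⁺]²) = 1/(1 + 10^+0.23 + 10^-3.65) = 0.3706
DIC = [CO2*]/α₀ = 5.696×10^-5 / 0.3706 = 0.1537 mmol/L
CA = (α₁ + 2α₂)·DIC = (0.6293 + 2×8.296×10^-5) × 0.1537 = 0.0968 mmol/L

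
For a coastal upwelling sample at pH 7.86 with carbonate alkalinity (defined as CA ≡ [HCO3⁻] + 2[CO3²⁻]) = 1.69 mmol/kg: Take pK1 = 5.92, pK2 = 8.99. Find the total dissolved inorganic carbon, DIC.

CA = [HCO3⁻] + 2[CO3²⁻] = (α₁ + 2α₂)·DIC
At pH 7.86: [H⁺]/K1 = 10^-1.94 = 0.011482, K2/[H⁺] = 10^-1.13 = 0.074131
α₁ = 1/(1 + 0.011482 + 0.074131) = 1/1.0856 = 0.9211; α₂ = α₁·K2/[H⁺] = 0.06828
α₁ + 2α₂ = 1.0577
DIC = CA / (α₁ + 2α₂) = 1.69 / 1.0577 = 1.60 mmol/kg

DIC = 1.60 mmol/kg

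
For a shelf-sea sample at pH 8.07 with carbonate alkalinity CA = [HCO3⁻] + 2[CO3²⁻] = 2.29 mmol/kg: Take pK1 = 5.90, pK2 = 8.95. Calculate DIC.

DIC = 2.06 mmol/kg

CA = [HCO3⁻] + 2[CO3²⁻] = (α₁ + 2α₂)·DIC
At pH 8.07: [H⁺]/K1 = 10^-2.17 = 0.0067608, K2/[H⁺] = 10^-0.88 = 0.13183
α₁ = 1/(1 + 0.0067608 + 0.13183) = 1/1.1386 = 0.8783; α₂ = α₁·K2/[H⁺] = 0.1158
α₁ + 2α₂ = 1.1098
DIC = CA / (α₁ + 2α₂) = 2.29 / 1.1098 = 2.06 mmol/kg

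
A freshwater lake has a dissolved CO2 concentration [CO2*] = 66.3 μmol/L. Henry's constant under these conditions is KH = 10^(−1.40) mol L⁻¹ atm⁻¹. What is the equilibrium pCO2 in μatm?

KH = 10^(−1.40) = 3.981×10^-2 mol L⁻¹ atm⁻¹
pCO2 = [CO2*]/KH = 66.3×10^-6 / 3.981×10^-2 = 1.67×10^-3 atm = 1670 μatm

pCO2 = 1670 μatm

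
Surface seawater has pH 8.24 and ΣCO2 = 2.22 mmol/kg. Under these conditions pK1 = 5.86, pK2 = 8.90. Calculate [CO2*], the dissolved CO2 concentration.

[CO2*] = 7.57 μmol/kg

α₀ = 1 / (1 + K1/[H⁺] + K1K2/[H⁺]²) = 1 / (1 + 10^+2.38 + 10^+1.72)
   = 1 / (1 + 239.88 + 52.481) = 1/293.36 = 0.003409
[CO2*] = α₀ × DIC = 0.003409 × 2.22 = 0.00757 mmol/kg = 7.57 μmol/kg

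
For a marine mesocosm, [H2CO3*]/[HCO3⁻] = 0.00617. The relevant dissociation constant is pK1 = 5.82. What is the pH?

From K1 = [H⁺][HCO3⁻]/[H2CO3*]:  pH = pK1 − log₁₀([H2CO3*]/[HCO3⁻])
log₁₀(0.00617) = -2.210
pH = 5.82 − (-2.210) = 8.03

pH = 8.03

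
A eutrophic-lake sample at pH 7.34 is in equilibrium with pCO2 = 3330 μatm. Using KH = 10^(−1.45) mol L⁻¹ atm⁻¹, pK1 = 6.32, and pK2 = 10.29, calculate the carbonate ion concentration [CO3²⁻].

[CO2*] = KH · pCO2 = 10^(−1.45) × 3330×10^-6 = 1.182×10^-4 mol/L
α₀ = 1/(1 + K1/[H⁺] + K1K2/[H⁺]²) = 1/(1 + 10^+1.02 + 10^-1.93) = 0.08708
DIC = [CO2*]/α₀ = 1.182×10^-4 / 0.08708 = 1.357 mmol/L
[CO3²⁻] = α₂·DIC; α₂ = 0.001023, so [CO3²⁻] = 0.001023 × 1.357 = 0.00139 mmol/L = 1.39 μmol/L

[CO3²⁻] = 1.39 μmol/L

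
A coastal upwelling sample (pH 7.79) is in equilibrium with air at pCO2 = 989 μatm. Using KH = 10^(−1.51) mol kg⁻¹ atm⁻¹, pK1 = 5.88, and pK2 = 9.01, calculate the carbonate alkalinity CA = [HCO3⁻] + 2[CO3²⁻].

[CO2*] = KH · pCO2 = 10^(−1.51) × 989×10^-6 = 3.056×10^-5 mol/kg
α₀ = 1/(1 + K1/[H⁺] + K1K2/[H⁺]²) = 1/(1 + 10^+1.91 + 10^+0.69) = 0.01147
DIC = [CO2*]/α₀ = 3.056×10^-5 / 0.01147 = 2.665 mmol/kg
CA = (α₁ + 2α₂)·DIC = (0.9323 + 2×0.05618) × 2.665 = 2.78 mmol/kg

CA = 2.78 mmol/kg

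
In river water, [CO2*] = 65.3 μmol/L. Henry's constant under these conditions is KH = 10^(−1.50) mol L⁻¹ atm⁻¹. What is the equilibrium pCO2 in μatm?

pCO2 = 2060 μatm

KH = 10^(−1.50) = 3.162×10^-2 mol L⁻¹ atm⁻¹
pCO2 = [CO2*]/KH = 65.3×10^-6 / 3.162×10^-2 = 2.06×10^-3 atm = 2060 μatm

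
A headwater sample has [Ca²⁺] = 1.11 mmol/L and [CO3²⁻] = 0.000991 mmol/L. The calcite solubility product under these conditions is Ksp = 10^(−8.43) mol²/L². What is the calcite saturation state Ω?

Ksp = 10^(−8.43) = 3.715×10^-9
Ω = [Ca²⁺][CO3²⁻]/Ksp = (1.11×10^-3)(0.000991×10^-3) / 3.715×10^-9 = 0.296

Ω = 0.296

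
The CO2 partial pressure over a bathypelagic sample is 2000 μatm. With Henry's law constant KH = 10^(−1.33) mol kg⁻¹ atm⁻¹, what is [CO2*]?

KH = 10^(−1.33) = 4.677×10^-2 mol kg⁻¹ atm⁻¹
[CO2*] = KH · pCO2 = 4.677×10^-2 × 2000×10^-6 atm = 9.35×10^-5 mol/kg

[CO2*] = 93.5 μmol/kg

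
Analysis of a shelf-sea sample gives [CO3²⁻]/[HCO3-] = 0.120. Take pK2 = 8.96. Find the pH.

From K2 = [H⁺][CO3²⁻]/[HCO3-]:  pH = pK2 + log₁₀([CO3²⁻]/[HCO3-])
log₁₀(0.120) = -0.921
pH = 8.96 + (-0.921) = 8.04

pH = 8.04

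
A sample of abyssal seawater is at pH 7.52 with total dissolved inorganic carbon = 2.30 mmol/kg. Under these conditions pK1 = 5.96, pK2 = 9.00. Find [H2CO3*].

α₀ = 1 / (1 + K1/[H⁺] + K1K2/[H⁺]²) = 1 / (1 + 10^+1.56 + 10^+0.08)
   = 1 / (1 + 36.308 + 1.2023) = 1/38.510 = 0.02597
[CO2*] = α₀ × DIC = 0.02597 × 2.30 = 0.0597 mmol/kg

[CO2*] = 0.0597 mmol/kg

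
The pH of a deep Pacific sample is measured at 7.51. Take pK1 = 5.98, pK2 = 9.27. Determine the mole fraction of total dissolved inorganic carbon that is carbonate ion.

α₂ = 1 / (1 + [H⁺]/K2 + [H⁺]²/(K1K2)) = 1 / (1 + 10^+1.76 + 10^+0.23)
   = 1 / (1 + 57.544 + 1.6982) = 1/60.242 = 0.01660

α₂ = 0.0166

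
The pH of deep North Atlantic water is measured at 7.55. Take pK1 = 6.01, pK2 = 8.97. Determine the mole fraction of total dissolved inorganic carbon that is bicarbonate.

α₁ = 1 / (1 + [H⁺]/K1 + K2/[H⁺]) = 1 / (1 + 10^-1.54 + 10^-1.42)
   = 1 / (1 + 0.028840 + 0.038019) = 1/1.0669 = 0.9373

α₁ = 0.937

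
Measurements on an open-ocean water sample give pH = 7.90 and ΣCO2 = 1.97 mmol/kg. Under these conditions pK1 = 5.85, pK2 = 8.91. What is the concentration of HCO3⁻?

α₁ = 1 / (1 + [H⁺]/K1 + K2/[H⁺]) = 1 / (1 + 10^-2.05 + 10^-1.01)
   = 1 / (1 + 0.0089125 + 0.097724) = 1/1.1066 = 0.9036
[HCO3⁻] = α₁ × DIC = 0.9036 × 1.97 = 1.78 mmol/kg

[HCO3⁻] = 1.78 mmol/kg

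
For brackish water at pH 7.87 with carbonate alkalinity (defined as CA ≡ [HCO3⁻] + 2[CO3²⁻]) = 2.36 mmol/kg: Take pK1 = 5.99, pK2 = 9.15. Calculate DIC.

DIC = 2.28 mmol/kg

CA = [HCO3⁻] + 2[CO3²⁻] = (α₁ + 2α₂)·DIC
At pH 7.87: [H⁺]/K1 = 10^-1.88 = 0.013183, K2/[H⁺] = 10^-1.28 = 0.052481
α₁ = 1/(1 + 0.013183 + 0.052481) = 1/1.0657 = 0.9384; α₂ = α₁·K2/[H⁺] = 0.04925
α₁ + 2α₂ = 1.0369
DIC = CA / (α₁ + 2α₂) = 2.36 / 1.0369 = 2.28 mmol/kg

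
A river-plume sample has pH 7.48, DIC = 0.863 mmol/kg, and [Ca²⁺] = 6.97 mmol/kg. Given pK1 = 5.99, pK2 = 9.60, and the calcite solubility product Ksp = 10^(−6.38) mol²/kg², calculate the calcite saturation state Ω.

Ω = 0.105

α₂ = 1 / (1 + [H⁺]/K2 + [H⁺]²/(K1K2)) = 1 / (1 + 10^+2.12 + 10^+0.63)
   = 1 / (1 + 131.83 + 4.2658) = 1/137.09 = 0.007294
[CO3²⁻] = α₂ × DIC = 0.007294 × 0.863 = 0.006295 mmol/kg = 6.295 μmol/kg
Ksp = 10^(−6.38) = 4.169×10^-7
Ω = [Ca²⁺][CO3²⁻]/Ksp = (6.97×10^-3)(6.295×10^-6) / 4.169×10^-7 = 0.105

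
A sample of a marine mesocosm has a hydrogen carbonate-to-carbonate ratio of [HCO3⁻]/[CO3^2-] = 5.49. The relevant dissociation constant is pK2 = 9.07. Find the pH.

pH = 8.33

From K2 = [H⁺][CO3^2-]/[HCO3⁻]:  pH = pK2 − log₁₀([HCO3⁻]/[CO3^2-])
log₁₀(5.49) = +0.740
pH = 9.07 − (+0.740) = 8.33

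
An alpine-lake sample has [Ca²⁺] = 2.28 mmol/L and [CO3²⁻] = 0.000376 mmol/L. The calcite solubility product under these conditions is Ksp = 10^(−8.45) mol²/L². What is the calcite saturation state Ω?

Ω = 0.242

Ksp = 10^(−8.45) = 3.548×10^-9
Ω = [Ca²⁺][CO3²⁻]/Ksp = (2.28×10^-3)(0.000376×10^-3) / 3.548×10^-9 = 0.242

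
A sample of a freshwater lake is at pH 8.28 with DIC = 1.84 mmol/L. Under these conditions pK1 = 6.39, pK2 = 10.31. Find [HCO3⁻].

α₁ = 1 / (1 + [H⁺]/K1 + K2/[H⁺]) = 1 / (1 + 10^-1.89 + 10^-2.03)
   = 1 / (1 + 0.012882 + 0.0093325) = 1/1.0222 = 0.9783
[HCO3⁻] = α₁ × DIC = 0.9783 × 1.84 = 1.80 mmol/L

[HCO3⁻] = 1.80 mmol/L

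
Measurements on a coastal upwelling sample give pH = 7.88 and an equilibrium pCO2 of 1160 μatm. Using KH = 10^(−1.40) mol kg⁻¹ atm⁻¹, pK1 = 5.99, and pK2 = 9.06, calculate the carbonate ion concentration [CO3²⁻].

[CO3²⁻] = 0.237 mmol/kg

[CO2*] = KH · pCO2 = 10^(−1.40) × 1160×10^-6 = 4.618×10^-5 mol/kg
α₀ = 1/(1 + K1/[H⁺] + K1K2/[H⁺]²) = 1/(1 + 10^+1.89 + 10^+0.71) = 0.01194
DIC = [CO2*]/α₀ = 4.618×10^-5 / 0.01194 = 3.868 mmol/kg
[CO3²⁻] = α₂·DIC; α₂ = 0.06123, so [CO3²⁻] = 0.06123 × 3.868 = 0.237 mmol/kg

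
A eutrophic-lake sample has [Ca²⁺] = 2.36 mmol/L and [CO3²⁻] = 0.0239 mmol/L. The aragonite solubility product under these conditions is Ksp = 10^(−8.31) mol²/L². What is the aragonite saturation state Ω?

Ksp = 10^(−8.31) = 4.898×10^-9
Ω = [Ca²⁺][CO3²⁻]/Ksp = (2.36×10^-3)(0.0239×10^-3) / 4.898×10^-9 = 11.5

Ω = 11.5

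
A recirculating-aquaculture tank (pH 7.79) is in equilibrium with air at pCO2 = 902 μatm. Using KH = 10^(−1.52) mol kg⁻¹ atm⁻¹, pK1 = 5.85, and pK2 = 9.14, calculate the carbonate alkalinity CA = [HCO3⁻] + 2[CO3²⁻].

[CO2*] = KH · pCO2 = 10^(−1.52) × 902×10^-6 = 2.724×10^-5 mol/kg
α₀ = 1/(1 + K1/[H⁺] + K1K2/[H⁺]²) = 1/(1 + 10^+1.94 + 10^+0.59) = 0.01087
DIC = [CO2*]/α₀ = 2.724×10^-5 / 0.01087 = 2.506 mmol/kg
CA = (α₁ + 2α₂)·DIC = (0.9468 + 2×0.04229) × 2.506 = 2.58 mmol/kg

CA = 2.58 mmol/kg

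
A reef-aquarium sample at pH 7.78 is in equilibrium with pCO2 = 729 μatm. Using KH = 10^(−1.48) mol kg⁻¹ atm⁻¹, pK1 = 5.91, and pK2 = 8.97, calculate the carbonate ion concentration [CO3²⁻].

[CO3²⁻] = 0.116 mmol/kg

[CO2*] = KH · pCO2 = 10^(−1.48) × 729×10^-6 = 2.414×10^-5 mol/kg
α₀ = 1/(1 + K1/[H⁺] + K1K2/[H⁺]²) = 1/(1 + 10^+1.87 + 10^+0.68) = 0.01251
DIC = [CO2*]/α₀ = 2.414×10^-5 / 0.01251 = 1.929 mmol/kg
[CO3²⁻] = α₂·DIC; α₂ = 0.05989, so [CO3²⁻] = 0.05989 × 1.929 = 0.116 mmol/kg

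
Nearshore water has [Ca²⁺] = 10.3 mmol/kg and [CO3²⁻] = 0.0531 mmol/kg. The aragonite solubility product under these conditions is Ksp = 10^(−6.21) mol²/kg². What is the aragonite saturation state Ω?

Ksp = 10^(−6.21) = 6.166×10^-7
Ω = [Ca²⁺][CO3²⁻]/Ksp = (10.3×10^-3)(0.0531×10^-3) / 6.166×10^-7 = 0.887

Ω = 0.887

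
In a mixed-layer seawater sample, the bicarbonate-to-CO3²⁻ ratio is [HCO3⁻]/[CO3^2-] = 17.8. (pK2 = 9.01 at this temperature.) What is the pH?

From K2 = [H⁺][CO3^2-]/[HCO3⁻]:  pH = pK2 − log₁₀([HCO3⁻]/[CO3^2-])
log₁₀(17.8) = +1.250
pH = 9.01 − (+1.250) = 7.76

pH = 7.76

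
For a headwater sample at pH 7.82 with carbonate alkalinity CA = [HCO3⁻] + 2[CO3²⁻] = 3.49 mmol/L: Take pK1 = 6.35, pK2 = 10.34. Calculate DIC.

DIC = 3.60 mmol/L

CA = [HCO3⁻] + 2[CO3²⁻] = (α₁ + 2α₂)·DIC
At pH 7.82: [H⁺]/K1 = 10^-1.47 = 0.033884, K2/[H⁺] = 10^-2.52 = 0.0030200
α₁ = 1/(1 + 0.033884 + 0.0030200) = 1/1.0369 = 0.9644; α₂ = α₁·K2/[H⁺] = 0.002912
α₁ + 2α₂ = 0.9702
DIC = CA / (α₁ + 2α₂) = 3.49 / 0.9702 = 3.60 mmol/L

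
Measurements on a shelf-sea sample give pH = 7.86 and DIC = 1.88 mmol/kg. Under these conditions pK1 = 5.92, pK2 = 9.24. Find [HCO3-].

[HCO3⁻] = 1.79 mmol/kg

α₁ = 1 / (1 + [H⁺]/K1 + K2/[H⁺]) = 1 / (1 + 10^-1.94 + 10^-1.38)
   = 1 / (1 + 0.011482 + 0.041687) = 1/1.0532 = 0.9495
[HCO3⁻] = α₁ × DIC = 0.9495 × 1.88 = 1.79 mmol/kg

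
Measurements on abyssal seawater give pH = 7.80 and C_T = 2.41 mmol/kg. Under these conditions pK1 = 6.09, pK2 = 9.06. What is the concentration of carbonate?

α₂ = 1 / (1 + [H⁺]/K2 + [H⁺]²/(K1K2)) = 1 / (1 + 10^+1.26 + 10^-0.45)
   = 1 / (1 + 18.197 + 0.35481) = 1/19.552 = 0.05115
[CO3²⁻] = α₂ × DIC = 0.05115 × 2.41 = 0.123 mmol/kg

[CO3²⁻] = 0.123 mmol/kg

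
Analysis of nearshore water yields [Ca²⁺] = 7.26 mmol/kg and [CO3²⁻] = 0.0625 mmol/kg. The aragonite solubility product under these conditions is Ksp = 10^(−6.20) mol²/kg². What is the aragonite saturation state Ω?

Ksp = 10^(−6.20) = 6.310×10^-7
Ω = [Ca²⁺][CO3²⁻]/Ksp = (7.26×10^-3)(0.0625×10^-3) / 6.310×10^-7 = 0.719

Ω = 0.719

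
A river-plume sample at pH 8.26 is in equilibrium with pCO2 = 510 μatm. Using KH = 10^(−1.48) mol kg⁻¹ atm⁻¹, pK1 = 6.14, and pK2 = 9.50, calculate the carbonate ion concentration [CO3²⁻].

[CO2*] = KH · pCO2 = 10^(−1.48) × 510×10^-6 = 1.689×10^-5 mol/kg
α₀ = 1/(1 + K1/[H⁺] + K1K2/[H⁺]²) = 1/(1 + 10^+2.12 + 10^+0.88) = 0.007122
DIC = [CO2*]/α₀ = 1.689×10^-5 / 0.007122 = 2.371 mmol/kg
[CO3²⁻] = α₂·DIC; α₂ = 0.05403, so [CO3²⁻] = 0.05403 × 2.371 = 0.128 mmol/kg

[CO3²⁻] = 0.128 mmol/kg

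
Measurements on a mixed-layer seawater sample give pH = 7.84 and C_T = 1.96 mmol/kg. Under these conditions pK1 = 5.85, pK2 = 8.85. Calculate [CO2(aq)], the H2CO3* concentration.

α₀ = 1 / (1 + K1/[H⁺] + K1K2/[H⁺]²) = 1 / (1 + 10^+1.99 + 10^+0.98)
   = 1 / (1 + 97.724 + 9.5499) = 1/108.27 = 0.009236
[CO2*] = α₀ × DIC = 0.009236 × 1.96 = 0.0181 mmol/kg = 18.1 μmol/kg

[CO2*] = 18.1 μmol/kg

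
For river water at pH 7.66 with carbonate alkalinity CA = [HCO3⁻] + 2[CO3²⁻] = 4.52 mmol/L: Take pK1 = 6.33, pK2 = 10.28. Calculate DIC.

CA = [HCO3⁻] + 2[CO3²⁻] = (α₁ + 2α₂)·DIC
At pH 7.66: [H⁺]/K1 = 10^-1.33 = 0.046774, K2/[H⁺] = 10^-2.62 = 0.0023988
α₁ = 1/(1 + 0.046774 + 0.0023988) = 1/1.0492 = 0.9531; α₂ = α₁·K2/[H⁺] = 0.002286
α₁ + 2α₂ = 0.9577
DIC = CA / (α₁ + 2α₂) = 4.52 / 0.9577 = 4.72 mmol/L

DIC = 4.72 mmol/L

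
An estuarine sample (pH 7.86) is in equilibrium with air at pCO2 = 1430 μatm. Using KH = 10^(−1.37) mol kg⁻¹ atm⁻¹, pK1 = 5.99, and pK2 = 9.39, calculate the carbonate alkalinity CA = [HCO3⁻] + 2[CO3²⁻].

CA = 4.79 mmol/kg

[CO2*] = KH · pCO2 = 10^(−1.37) × 1430×10^-6 = 6.100×10^-5 mol/kg
α₀ = 1/(1 + K1/[H⁺] + K1K2/[H⁺]²) = 1/(1 + 10^+1.87 + 10^+0.34) = 0.01293
DIC = [CO2*]/α₀ = 6.100×10^-5 / 0.01293 = 4.717 mmol/kg
CA = (α₁ + 2α₂)·DIC = (0.9588 + 2×0.02830) × 4.717 = 4.79 mmol/kg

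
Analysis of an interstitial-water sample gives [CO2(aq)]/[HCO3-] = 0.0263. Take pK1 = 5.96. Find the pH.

From K1 = [H⁺][HCO3-]/[CO2(aq)]:  pH = pK1 − log₁₀([CO2(aq)]/[HCO3-])
log₁₀(0.0263) = -1.580
pH = 5.96 − (-1.580) = 7.54

pH = 7.54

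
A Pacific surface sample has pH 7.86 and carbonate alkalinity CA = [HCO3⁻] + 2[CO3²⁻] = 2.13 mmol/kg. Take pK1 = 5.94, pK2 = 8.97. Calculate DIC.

CA = [HCO3⁻] + 2[CO3²⁻] = (α₁ + 2α₂)·DIC
At pH 7.86: [H⁺]/K1 = 10^-1.92 = 0.012023, K2/[H⁺] = 10^-1.11 = 0.077625
α₁ = 1/(1 + 0.012023 + 0.077625) = 1/1.0896 = 0.9177; α₂ = α₁·K2/[H⁺] = 0.07124
α₁ + 2α₂ = 1.0602
DIC = CA / (α₁ + 2α₂) = 2.13 / 1.0602 = 2.01 mmol/kg

DIC = 2.01 mmol/kg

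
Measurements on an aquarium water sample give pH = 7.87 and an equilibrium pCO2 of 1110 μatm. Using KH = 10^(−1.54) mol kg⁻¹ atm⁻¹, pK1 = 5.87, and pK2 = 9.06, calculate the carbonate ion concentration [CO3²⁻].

[CO2*] = KH · pCO2 = 10^(−1.54) × 1110×10^-6 = 3.201×10^-5 mol/kg
α₀ = 1/(1 + K1/[H⁺] + K1K2/[H⁺]²) = 1/(1 + 10^+2.00 + 10^+0.81) = 0.009306
DIC = [CO2*]/α₀ = 3.201×10^-5 / 0.009306 = 3.440 mmol/kg
[CO3²⁻] = α₂·DIC; α₂ = 0.06009, so [CO3²⁻] = 0.06009 × 3.440 = 0.207 mmol/kg

[CO3²⁻] = 0.207 mmol/kg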